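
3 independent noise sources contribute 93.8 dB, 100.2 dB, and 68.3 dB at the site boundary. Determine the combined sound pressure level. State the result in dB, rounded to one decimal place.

101.1 dB

For uncorrelated sources the intensities add, so convert each level to linear form, sum, and take 10·log₁₀ of the total.
Σ 10^(L/10) = 10^(93.8/10) + 10^(100.2/10) + 10^(68.3/10) = 1.288e+10.
L_total = 10·log₁₀(1.288e+10) = 101.10 dB.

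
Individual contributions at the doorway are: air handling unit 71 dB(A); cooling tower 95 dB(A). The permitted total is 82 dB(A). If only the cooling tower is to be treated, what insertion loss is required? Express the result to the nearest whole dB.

Everything except the cooling tower sums to 10^(71/10) = 1.259e+07 in linear terms, 71.00 dB(A).
The limit corresponds to 10^(82/10) = 1.585e+08; subtracting the fixed part leaves 1.459e+08 for the cooling tower, i.e. 81.64 dB(A).
So the cooling tower must be reduced from 95 to 81.64 dB(A): IL = 13.36 dB.

13 dB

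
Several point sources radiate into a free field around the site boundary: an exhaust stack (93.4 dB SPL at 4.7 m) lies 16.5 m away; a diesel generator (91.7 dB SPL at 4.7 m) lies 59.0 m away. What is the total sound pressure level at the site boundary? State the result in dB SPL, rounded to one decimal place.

82.7 dB SPL

Propagate each source to the receiver with L = L_ref − 20·log₁₀(r/r_ref), then add intensities.
exhaust stack: 93.4 − 20·log₁₀(16.5/4.7) = 93.4 − 10.91 = 82.49 dB SPL.
diesel generator: 91.7 − 20·log₁₀(59.0/4.7) = 91.7 − 21.98 = 69.72 dB SPL.
Σ 10^(L/10) = 1.869e+08 → L_total = 10·log₁₀(1.869e+08) = 82.72 dB SPL.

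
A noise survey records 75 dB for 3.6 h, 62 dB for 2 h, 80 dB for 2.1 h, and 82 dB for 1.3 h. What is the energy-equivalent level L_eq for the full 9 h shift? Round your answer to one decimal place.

The energy average is taken in the linear domain: L_eq = 10·log₁₀[(Σ tᵢ·10^(Lᵢ/10))/T], T = 9 h.
Σ tᵢ·10^(Lᵢ/10) = 3.6·10^(75/10) + 2·10^(62/10) + 2.1·10^(80/10) + 1.3·10^(82/10) = 5.330e+08.
L_eq = 10·log₁₀(5.330e+08/9) = 77.73 dB.

77.7 dB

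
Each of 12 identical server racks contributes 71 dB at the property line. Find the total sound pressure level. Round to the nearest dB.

82 dB

With 12 equal, uncorrelated contributions the intensity is 12× that of one unit, giving a rise of 10·log₁₀ 12.
L_total = 71 + 10·log₁₀(12) = 71 + 10.792 = 81.79 dB.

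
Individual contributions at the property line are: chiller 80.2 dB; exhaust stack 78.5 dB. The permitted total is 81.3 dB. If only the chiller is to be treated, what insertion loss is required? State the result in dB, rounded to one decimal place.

The untreated sources together contribute 10^(78.5/10) = 7.079e+07, i.e. 78.50 dB.
To meet 81.3 dB overall, the treated chiller may contribute at most 10^(81.3/10) − 7.079e+07 = 6.410e+07, i.e. 78.07 dB.
So the chiller must be reduced from 80.2 to 78.07 dB: IL = 2.13 dB.

2.1 dB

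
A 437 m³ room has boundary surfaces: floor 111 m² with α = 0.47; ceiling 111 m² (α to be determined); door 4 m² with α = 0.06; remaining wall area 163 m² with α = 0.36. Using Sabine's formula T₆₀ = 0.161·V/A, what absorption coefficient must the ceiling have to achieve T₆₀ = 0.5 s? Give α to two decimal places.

0.27

From T₆₀ = 0.161·V/A, the target T₆₀ = 0.5 s needs A = 0.161·437/0.5 = 140.71 m².
Absorption from the other surfaces = 111·0.47 + 4·0.06 + 163·0.36 = 111.09 m², so the ceiling must supply 29.62 m² over 111 m².
α = 29.62/111 = 0.267.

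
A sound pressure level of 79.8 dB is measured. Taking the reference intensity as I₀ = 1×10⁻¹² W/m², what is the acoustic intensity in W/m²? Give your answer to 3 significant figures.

9.55e-05 W/m²

I/I₀ = 10^(79.8/10) = 9.55e+07, so I = 9.55e+07 × 10⁻¹² W/m².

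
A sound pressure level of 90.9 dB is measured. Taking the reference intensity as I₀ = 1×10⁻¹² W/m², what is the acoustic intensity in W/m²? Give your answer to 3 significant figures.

I/I₀ = 10^(90.9/10) = 1.23e+09, so I = 1.23e+09 × 10⁻¹² W/m².

0.00123 W/m²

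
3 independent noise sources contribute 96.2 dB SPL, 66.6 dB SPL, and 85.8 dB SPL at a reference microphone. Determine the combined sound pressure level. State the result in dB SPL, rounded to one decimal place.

96.6 dB SPL

For uncorrelated sources the intensities add, so convert each level to linear form, sum, and take 10·log₁₀ of the total.
Σ 10^(L/10) = 10^(96.2/10) + 10^(66.6/10) + 10^(85.8/10) = 4.553e+09.
L_total = 10·log₁₀(4.553e+09) = 96.58 dB SPL.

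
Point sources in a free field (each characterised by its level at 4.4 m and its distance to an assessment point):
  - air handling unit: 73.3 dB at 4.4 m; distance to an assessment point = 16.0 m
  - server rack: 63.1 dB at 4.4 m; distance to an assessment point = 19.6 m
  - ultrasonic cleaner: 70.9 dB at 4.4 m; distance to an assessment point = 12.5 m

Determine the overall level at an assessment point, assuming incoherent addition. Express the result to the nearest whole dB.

65 dB

Propagate each source to the receiver with L = L_ref − 20·log₁₀(r/r_ref), then add intensities.
air handling unit: 73.3 − 20·log₁₀(16.0/4.4) = 73.3 − 11.21 = 62.09 dB.
server rack: 63.1 − 20·log₁₀(19.6/4.4) = 63.1 − 12.98 = 50.12 dB.
ultrasonic cleaner: 70.9 − 20·log₁₀(12.5/4.4) = 70.9 − 9.07 = 61.83 dB.
Σ 10^(L/10) = 3.244e+06 → L_total = 10·log₁₀(3.244e+06) = 65.11 dB.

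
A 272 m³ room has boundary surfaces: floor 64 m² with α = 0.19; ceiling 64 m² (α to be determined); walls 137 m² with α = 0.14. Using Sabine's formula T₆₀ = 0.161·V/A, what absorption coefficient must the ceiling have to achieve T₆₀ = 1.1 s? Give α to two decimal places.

0.13

A = 0.161·V/T₆₀ = 0.161·272/1.1 = 39.81 m² sabins.
Absorption from the other surfaces = 64·0.19 + 137·0.14 = 31.34 m², so the ceiling must supply 8.47 m² over 64 m².
α = 8.47/64 = 0.132.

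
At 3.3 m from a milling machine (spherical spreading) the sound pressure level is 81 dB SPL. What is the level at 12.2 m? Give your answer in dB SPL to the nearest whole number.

70 dB SPL

For a point source, L₂ = L₁ − 20·log₁₀(r₂/r₁).
L₂ = 81 − 20·log₁₀(12.2/3.3) = 81 − 11.357 = 69.64 dB SPL.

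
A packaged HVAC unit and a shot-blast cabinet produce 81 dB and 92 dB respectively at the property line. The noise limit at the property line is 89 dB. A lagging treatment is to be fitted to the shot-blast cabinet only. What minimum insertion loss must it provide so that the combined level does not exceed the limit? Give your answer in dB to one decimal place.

3.7 dB

The untreated sources together contribute 10^(81/10) = 1.259e+08, i.e. 81.00 dB.
The limit corresponds to 10^(89/10) = 7.943e+08; subtracting the fixed part leaves 6.684e+08 for the shot-blast cabinet, i.e. 88.25 dB.
So the shot-blast cabinet must be reduced from 92 to 88.25 dB: IL = 3.75 dB.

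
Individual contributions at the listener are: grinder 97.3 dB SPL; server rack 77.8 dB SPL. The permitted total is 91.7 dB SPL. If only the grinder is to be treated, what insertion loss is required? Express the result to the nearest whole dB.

6 dB

The untreated sources together contribute 10^(77.8/10) = 6.026e+07, i.e. 77.80 dB SPL.
The limit corresponds to 10^(91.7/10) = 1.479e+09; subtracting the fixed part leaves 1.419e+09 for the grinder, i.e. 91.52 dB SPL.
So the grinder must be reduced from 97.3 to 91.52 dB SPL: IL = 5.78 dB.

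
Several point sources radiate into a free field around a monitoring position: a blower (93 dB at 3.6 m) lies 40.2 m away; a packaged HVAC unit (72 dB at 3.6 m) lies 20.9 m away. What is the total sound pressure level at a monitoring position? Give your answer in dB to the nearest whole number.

72 dB

Propagate each source to the receiver with L = L_ref − 20·log₁₀(r/r_ref), then add intensities.
blower: 93 − 20·log₁₀(40.2/3.6) = 93 − 20.96 = 72.04 dB.
packaged HVAC unit: 72 − 20·log₁₀(20.9/3.6) = 72 − 15.28 = 56.72 dB.
Σ 10^(L/10) = 1.647e+07 → L_total = 10·log₁₀(1.647e+07) = 72.17 dB.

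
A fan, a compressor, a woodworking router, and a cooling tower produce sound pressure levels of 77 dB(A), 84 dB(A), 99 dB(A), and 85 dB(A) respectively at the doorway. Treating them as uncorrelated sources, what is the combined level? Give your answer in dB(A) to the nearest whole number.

99 dB(A)

Incoherent sources combine by intensity addition: L_total = 10·log₁₀(Σ 10^(L_i/10)).
Σ 10^(L/10) = 10^(77/10) + 10^(84/10) + 10^(99/10) + 10^(85/10) = 8.561e+09.
L_total = 10·log₁₀(8.561e+09) = 99.33 dB(A).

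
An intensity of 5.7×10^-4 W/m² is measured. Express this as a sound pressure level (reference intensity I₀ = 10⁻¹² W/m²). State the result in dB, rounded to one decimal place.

L = 10·log₁₀(I/I₀) = 10·log₁₀(5.7×10^-4/10⁻¹²) = 10·log₁₀(5.7×10^8).
L = 10·(0.7559 + 8) = 87.56 dB.

87.6 dB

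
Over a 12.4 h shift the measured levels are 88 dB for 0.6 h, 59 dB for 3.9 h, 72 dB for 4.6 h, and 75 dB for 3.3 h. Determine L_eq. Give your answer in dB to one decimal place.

Weight each interval's intensity by its duration and average over T = 12.4 h:
Σ tᵢ·10^(Lᵢ/10) = 0.6·10^(88/10) + 3.9·10^(59/10) + 4.6·10^(72/10) + 3.3·10^(75/10) = 5.589e+08.
L_eq = 10·log₁₀(5.589e+08/12.4) = 76.54 dB.

76.5 dB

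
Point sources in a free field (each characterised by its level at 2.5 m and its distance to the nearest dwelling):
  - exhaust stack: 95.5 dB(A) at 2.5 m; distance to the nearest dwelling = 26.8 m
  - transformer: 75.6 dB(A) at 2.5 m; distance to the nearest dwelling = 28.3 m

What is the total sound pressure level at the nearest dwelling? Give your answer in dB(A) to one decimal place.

Propagate each source to the receiver with L = L_ref − 20·log₁₀(r/r_ref), then add intensities.
exhaust stack: 95.5 − 20·log₁₀(26.8/2.5) = 95.5 − 20.60 = 74.90 dB(A).
transformer: 75.6 − 20·log₁₀(28.3/2.5) = 75.6 − 21.08 = 54.52 dB(A).
Σ 10^(L/10) = 3.116e+07 → L_total = 10·log₁₀(3.116e+07) = 74.94 dB(A).

74.9 dB(A)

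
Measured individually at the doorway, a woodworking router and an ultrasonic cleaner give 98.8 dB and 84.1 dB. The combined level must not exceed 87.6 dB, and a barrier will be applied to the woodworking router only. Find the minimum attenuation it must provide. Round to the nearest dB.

14 dB

Fixed contribution from the other source: Σ 10^(L/10) = 10^(84.1/10) = 2.570e+08 (84.10 dB).
The limit corresponds to 10^(87.6/10) = 5.754e+08; subtracting the fixed part leaves 3.184e+08 for the woodworking router, i.e. 85.03 dB.
So the woodworking router must be reduced from 98.8 to 85.03 dB: IL = 13.77 dB.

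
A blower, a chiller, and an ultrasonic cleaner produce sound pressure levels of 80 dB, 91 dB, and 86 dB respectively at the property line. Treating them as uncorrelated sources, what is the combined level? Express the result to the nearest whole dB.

Incoherent sources combine by intensity addition: L_total = 10·log₁₀(Σ 10^(L_i/10)).
Σ 10^(L/10) = 10^(80/10) + 10^(91/10) + 10^(86/10) = 1.757e+09.
L_total = 10·log₁₀(1.757e+09) = 92.45 dB.

92 dB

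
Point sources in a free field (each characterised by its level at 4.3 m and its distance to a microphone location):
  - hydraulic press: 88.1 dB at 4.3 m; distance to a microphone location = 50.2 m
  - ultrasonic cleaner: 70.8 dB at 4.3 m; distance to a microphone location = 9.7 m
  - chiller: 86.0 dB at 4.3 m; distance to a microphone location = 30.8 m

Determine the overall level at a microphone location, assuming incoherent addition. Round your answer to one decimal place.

71.7 dB

Apply inverse-square spreading to bring every level to the receiver, then sum 10^(L/10).
hydraulic press: 88.1 − 20·log₁₀(50.2/4.3) = 88.1 − 21.34 = 66.76 dB.
ultrasonic cleaner: 70.8 − 20·log₁₀(9.7/4.3) = 70.8 − 7.07 = 63.73 dB.
chiller: 86.0 − 20·log₁₀(30.8/4.3) = 86.0 − 17.10 = 68.90 dB.
Σ 10^(L/10) = 1.486e+07 → L_total = 10·log₁₀(1.486e+07) = 71.72 dB.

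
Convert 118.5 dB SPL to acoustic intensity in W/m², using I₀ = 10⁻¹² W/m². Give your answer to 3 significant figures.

I/I₀ = 10^(118.5/10) = 7.079e+11, so I = 7.079e+11 × 10⁻¹² W/m².

0.708 W/m²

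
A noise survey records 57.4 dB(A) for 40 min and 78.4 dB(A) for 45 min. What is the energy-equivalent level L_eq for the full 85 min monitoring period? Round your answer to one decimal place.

75.7 dB(A)

Weight each interval's intensity by its duration and average over T = 85 min:
Σ tᵢ·10^(Lᵢ/10) = 40·10^(57.4/10) + 45·10^(78.4/10) = 3.135e+09.
L_eq = 10·log₁₀(3.135e+09/85) = 75.67 dB(A).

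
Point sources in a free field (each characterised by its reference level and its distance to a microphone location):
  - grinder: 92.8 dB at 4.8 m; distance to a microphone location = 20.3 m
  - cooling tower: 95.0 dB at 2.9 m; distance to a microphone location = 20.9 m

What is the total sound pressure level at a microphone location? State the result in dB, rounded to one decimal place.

Apply inverse-square spreading to bring every level to the receiver, then sum 10^(L/10).
grinder: 92.8 − 20·log₁₀(20.3/4.8) = 92.8 − 12.53 = 80.27 dB.
cooling tower: 95.0 − 20·log₁₀(20.9/2.9) = 95.0 − 17.15 = 77.85 dB.
Σ 10^(L/10) = 1.674e+08 → L_total = 10·log₁₀(1.674e+08) = 82.24 dB.

82.2 dB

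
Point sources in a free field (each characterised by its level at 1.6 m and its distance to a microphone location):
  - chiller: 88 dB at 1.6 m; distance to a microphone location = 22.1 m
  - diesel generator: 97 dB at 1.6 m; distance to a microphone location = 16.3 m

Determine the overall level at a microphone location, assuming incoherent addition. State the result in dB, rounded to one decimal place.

77.1 dB

Apply inverse-square spreading to bring every level to the receiver, then sum 10^(L/10).
chiller: 88 − 20·log₁₀(22.1/1.6) = 88 − 22.81 = 65.19 dB.
diesel generator: 97 − 20·log₁₀(16.3/1.6) = 97 − 20.16 = 76.84 dB.
Σ 10^(L/10) = 5.160e+07 → L_total = 10·log₁₀(5.160e+07) = 77.13 dB.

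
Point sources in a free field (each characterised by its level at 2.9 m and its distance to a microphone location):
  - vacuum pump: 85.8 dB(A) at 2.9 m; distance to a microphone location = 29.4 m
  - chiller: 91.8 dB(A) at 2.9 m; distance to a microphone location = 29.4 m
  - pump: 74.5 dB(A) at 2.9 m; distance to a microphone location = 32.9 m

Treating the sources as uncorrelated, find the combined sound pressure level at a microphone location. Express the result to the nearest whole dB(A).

First find each source's level at the receiver (point-source: −20·log₁₀(r/r_ref)), then combine on an intensity basis.
vacuum pump: 85.8 − 20·log₁₀(29.4/2.9) = 85.8 − 20.12 = 65.68 dB(A).
chiller: 91.8 − 20·log₁₀(29.4/2.9) = 91.8 − 20.12 = 71.68 dB(A).
pump: 74.5 − 20·log₁₀(32.9/2.9) = 74.5 − 21.10 = 53.40 dB(A).
Σ 10^(L/10) = 1.864e+07 → L_total = 10·log₁₀(1.864e+07) = 72.71 dB(A).

73 dB(A)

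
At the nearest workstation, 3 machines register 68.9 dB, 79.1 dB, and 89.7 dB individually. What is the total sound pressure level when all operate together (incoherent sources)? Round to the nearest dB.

Incoherent sources combine by intensity addition: L_total = 10·log₁₀(Σ 10^(L_i/10)).
Σ 10^(L/10) = 10^(68.9/10) + 10^(79.1/10) + 10^(89.7/10) = 1.022e+09.
L_total = 10·log₁₀(1.022e+09) = 90.10 dB.

90 dB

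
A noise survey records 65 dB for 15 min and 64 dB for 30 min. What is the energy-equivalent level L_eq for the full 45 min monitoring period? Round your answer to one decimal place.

64.4 dB

L_eq = 10·log₁₀[(1/T)·Σ tᵢ·10^(Lᵢ/10)] with T = 45 min.
Σ tᵢ·10^(Lᵢ/10) = 15·10^(65/10) + 30·10^(64/10) = 1.228e+08.
L_eq = 10·log₁₀(1.228e+08/45) = 64.36 dB.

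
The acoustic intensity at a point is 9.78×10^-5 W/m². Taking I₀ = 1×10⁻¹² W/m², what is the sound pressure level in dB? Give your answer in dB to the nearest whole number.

L = 10·log₁₀(I/I₀) = 10·log₁₀(9.78×10^-5/10⁻¹²) = 10·log₁₀(9.78×10^7).
L = 10·(0.9903 + 7) = 79.90 dB.

80 dB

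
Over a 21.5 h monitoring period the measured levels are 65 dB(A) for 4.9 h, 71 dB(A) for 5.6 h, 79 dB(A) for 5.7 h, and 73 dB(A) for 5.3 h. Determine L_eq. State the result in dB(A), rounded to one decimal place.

L_eq = 10·log₁₀[(1/T)·Σ tᵢ·10^(Lᵢ/10)] with T = 21.5 h.
Σ tᵢ·10^(Lᵢ/10) = 4.9·10^(65/10) + 5.6·10^(71/10) + 5.7·10^(79/10) + 5.3·10^(73/10) = 6.445e+08.
L_eq = 10·log₁₀(6.445e+08/21.5) = 74.77 dB(A).

74.8 dB(A)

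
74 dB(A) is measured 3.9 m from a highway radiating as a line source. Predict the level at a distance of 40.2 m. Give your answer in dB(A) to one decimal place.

Line-source attenuation: ΔL = 10·log₁₀(r₂/r₁) = 10·log₁₀(40.2/3.9) = 10.132 dB.
L₂ = 74 − 10·log₁₀(40.2/3.9) = 74 − 10.132 = 63.87 dB(A).

63.9 dB(A)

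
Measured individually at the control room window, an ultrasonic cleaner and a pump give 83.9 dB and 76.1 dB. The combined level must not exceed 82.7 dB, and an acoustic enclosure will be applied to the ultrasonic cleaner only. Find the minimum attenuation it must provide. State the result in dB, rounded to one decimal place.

2.3 dB

Everything except the ultrasonic cleaner sums to 10^(76.1/10) = 4.074e+07 in linear terms, 76.10 dB.
The limit corresponds to 10^(82.7/10) = 1.862e+08; subtracting the fixed part leaves 1.455e+08 for the ultrasonic cleaner, i.e. 81.63 dB.
Required insertion loss = 83.9 − 81.63 = 2.27 dB.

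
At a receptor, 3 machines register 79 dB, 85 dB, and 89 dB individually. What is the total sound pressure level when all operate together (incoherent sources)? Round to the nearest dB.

For uncorrelated sources the intensities add, so convert each level to linear form, sum, and take 10·log₁₀ of the total.
Σ 10^(L/10) = 10^(79/10) + 10^(85/10) + 10^(89/10) = 1.190e+09.
L_total = 10·log₁₀(1.190e+09) = 90.76 dB.

91 dB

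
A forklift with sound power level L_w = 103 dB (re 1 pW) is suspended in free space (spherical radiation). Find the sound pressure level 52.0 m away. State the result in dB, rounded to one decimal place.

57.7 dB

Free-field spherical radiation: L_p = L_w − 10·log₁₀(4π·r²), r = 52.0 m.
4π·r² = 3.398e+04 m², 10·log₁₀ of that is 45.312 dB.
L_p = 103 − 45.312 = 57.69 dB.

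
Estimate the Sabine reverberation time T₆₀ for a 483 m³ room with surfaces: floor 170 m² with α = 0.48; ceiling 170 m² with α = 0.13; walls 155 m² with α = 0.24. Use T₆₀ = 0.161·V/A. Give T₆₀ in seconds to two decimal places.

Total absorption A = 170·0.48 + 170·0.13 + 155·0.24 = 140.90 m² sabins.
T₆₀ = 0.161 × 483 / 140.90 = 0.552 s.

0.55 s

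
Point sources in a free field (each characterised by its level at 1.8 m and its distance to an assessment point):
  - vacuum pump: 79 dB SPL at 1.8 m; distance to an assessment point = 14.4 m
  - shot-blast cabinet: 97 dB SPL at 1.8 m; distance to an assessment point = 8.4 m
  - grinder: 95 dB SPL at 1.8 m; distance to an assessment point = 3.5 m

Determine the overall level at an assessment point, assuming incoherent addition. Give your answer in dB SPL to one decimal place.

90.3 dB SPL

Apply inverse-square spreading to bring every level to the receiver, then sum 10^(L/10).
vacuum pump: 79 − 20·log₁₀(14.4/1.8) = 79 − 18.06 = 60.94 dB SPL.
shot-blast cabinet: 97 − 20·log₁₀(8.4/1.8) = 97 − 13.38 = 83.62 dB SPL.
grinder: 95 − 20·log₁₀(3.5/1.8) = 95 − 5.78 = 89.22 dB SPL.
Σ 10^(L/10) = 1.068e+09 → L_total = 10·log₁₀(1.068e+09) = 90.28 dB SPL.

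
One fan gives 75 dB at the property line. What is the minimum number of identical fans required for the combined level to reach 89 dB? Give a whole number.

N identical sources give L₁ + 10·log₁₀ N, so require 10·log₁₀ N ≥ 89 − 75 = 14.0 dB.
N ≥ 10^(14.0/10) = 25.119, so N = 26.

26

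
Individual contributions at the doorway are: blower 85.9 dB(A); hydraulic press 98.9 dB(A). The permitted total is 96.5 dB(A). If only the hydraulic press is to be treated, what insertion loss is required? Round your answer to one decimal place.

The untreated sources together contribute 10^(85.9/10) = 3.890e+08, i.e. 85.90 dB(A).
To meet 96.5 dB(A) overall, the treated hydraulic press may contribute at most 10^(96.5/10) − 3.890e+08 = 4.078e+09, i.e. 96.10 dB(A).
So the hydraulic press must be reduced from 98.9 to 96.10 dB(A): IL = 2.80 dB.

2.8 dB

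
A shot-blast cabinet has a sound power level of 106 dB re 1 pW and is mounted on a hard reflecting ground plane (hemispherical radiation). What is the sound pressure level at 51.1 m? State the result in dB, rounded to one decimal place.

Free-field hemispherical radiation: L_p = L_w − 10·log₁₀(2π·r²), r = 51.1 m.
2π·r² = 1.641e+04 m², 10·log₁₀ of that is 42.150 dB.
L_p = 106 − 42.150 = 63.85 dB.

63.8 dB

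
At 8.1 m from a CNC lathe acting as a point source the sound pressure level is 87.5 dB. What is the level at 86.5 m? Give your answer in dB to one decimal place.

Spherical spreading from a point source gives a 20·log₁₀(r₂/r₁) drop.
L₂ = 87.5 − 20·log₁₀(86.5/8.1) = 87.5 − 20.571 = 66.93 dB.

66.9 dB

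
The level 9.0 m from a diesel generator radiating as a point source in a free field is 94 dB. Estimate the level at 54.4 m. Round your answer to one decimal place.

Point-source attenuation: ΔL = 20·log₁₀(r₂/r₁) = 20·log₁₀(54.4/9.0) = 15.627 dB.
L₂ = 94 − 20·log₁₀(54.4/9.0) = 94 − 15.627 = 78.37 dB.

78.4 dB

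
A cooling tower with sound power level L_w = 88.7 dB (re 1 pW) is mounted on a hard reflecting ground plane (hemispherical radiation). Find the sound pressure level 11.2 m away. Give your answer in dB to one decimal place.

The power spreads over a hemisphere of area 2π·r², so L_p = L_w − 10·log₁₀(2π·r²).
2π·r² = 788.2 m², 10·log₁₀ of that is 28.966 dB.
L_p = 88.7 − 28.966 = 59.73 dB.

59.7 dB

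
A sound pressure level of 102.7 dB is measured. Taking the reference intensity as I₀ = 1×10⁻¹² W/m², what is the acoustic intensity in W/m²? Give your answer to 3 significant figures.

L = 10·log₁₀(I/I₀) ⇒ I = I₀·10^(L/10) = 10⁻¹² × 10^10.27.

0.0186 W/m²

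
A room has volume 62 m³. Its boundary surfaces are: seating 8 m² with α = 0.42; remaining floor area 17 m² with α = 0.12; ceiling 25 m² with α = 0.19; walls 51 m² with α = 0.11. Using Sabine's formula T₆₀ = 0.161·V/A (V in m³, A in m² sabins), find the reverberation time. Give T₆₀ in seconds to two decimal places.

A = Σ Sᵢαᵢ = 8·0.42 + 17·0.12 + 25·0.19 + 51·0.11 = 15.76 m².
T₆₀ = 0.161 × 62 / 15.76 = 0.633 s.

0.63 s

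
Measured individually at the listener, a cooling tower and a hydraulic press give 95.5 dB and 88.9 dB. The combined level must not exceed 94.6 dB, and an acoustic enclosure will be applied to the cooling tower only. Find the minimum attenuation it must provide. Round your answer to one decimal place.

2.3 dB

Fixed contribution from the other source: Σ 10^(L/10) = 10^(88.9/10) = 7.762e+08 (88.90 dB).
To meet 94.6 dB overall, the treated cooling tower may contribute at most 10^(94.6/10) − 7.762e+08 = 2.108e+09, i.e. 93.24 dB.
Required insertion loss = 95.5 − 93.24 = 2.26 dB.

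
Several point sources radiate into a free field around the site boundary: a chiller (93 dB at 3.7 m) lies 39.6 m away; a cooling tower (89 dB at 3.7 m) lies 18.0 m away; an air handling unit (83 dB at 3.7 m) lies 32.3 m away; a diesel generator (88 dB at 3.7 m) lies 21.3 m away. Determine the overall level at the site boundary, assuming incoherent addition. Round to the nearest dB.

79 dB

Propagate each source to the receiver with L = L_ref − 20·log₁₀(r/r_ref), then add intensities.
chiller: 93 − 20·log₁₀(39.6/3.7) = 93 − 20.59 = 72.41 dB.
cooling tower: 89 − 20·log₁₀(18.0/3.7) = 89 − 13.74 = 75.26 dB.
air handling unit: 83 − 20·log₁₀(32.3/3.7) = 83 − 18.82 = 64.18 dB.
diesel generator: 88 − 20·log₁₀(21.3/3.7) = 88 − 15.20 = 72.80 dB.
Σ 10^(L/10) = 7.264e+07 → L_total = 10·log₁₀(7.264e+07) = 78.61 dB.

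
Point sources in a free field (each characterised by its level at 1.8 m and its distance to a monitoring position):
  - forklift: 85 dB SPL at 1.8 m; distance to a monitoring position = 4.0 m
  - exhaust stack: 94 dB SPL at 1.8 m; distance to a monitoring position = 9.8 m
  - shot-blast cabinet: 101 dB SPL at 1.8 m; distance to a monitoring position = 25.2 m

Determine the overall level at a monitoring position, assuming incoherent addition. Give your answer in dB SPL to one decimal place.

Apply inverse-square spreading to bring every level to the receiver, then sum 10^(L/10).
forklift: 85 − 20·log₁₀(4.0/1.8) = 85 − 6.94 = 78.06 dB SPL.
exhaust stack: 94 − 20·log₁₀(9.8/1.8) = 94 − 14.72 = 79.28 dB SPL.
shot-blast cabinet: 101 − 20·log₁₀(25.2/1.8) = 101 − 22.92 = 78.08 dB SPL.
Σ 10^(L/10) = 2.130e+08 → L_total = 10·log₁₀(2.130e+08) = 83.28 dB SPL.

83.3 dB SPL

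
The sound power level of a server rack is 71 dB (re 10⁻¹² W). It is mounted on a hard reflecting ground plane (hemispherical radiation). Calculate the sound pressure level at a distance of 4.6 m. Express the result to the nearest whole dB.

50 dB

The power spreads over a hemisphere of area 2π·r², so L_p = L_w − 10·log₁₀(2π·r²).
2π·r² = 133 m², 10·log₁₀ of that is 21.237 dB.
L_p = 71 − 21.237 = 49.76 dB.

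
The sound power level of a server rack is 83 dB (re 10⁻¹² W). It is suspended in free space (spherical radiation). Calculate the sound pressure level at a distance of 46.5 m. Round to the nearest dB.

Free-field spherical radiation: L_p = L_w − 10·log₁₀(4π·r²), r = 46.5 m.
4π·r² = 2.717e+04 m², 10·log₁₀ of that is 44.341 dB.
L_p = 83 − 44.341 = 38.66 dB.

39 dB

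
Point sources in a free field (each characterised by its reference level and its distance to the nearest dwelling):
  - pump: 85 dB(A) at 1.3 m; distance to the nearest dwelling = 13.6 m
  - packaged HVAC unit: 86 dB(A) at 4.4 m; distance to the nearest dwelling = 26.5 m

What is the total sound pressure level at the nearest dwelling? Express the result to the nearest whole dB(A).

71 dB(A)

Apply inverse-square spreading to bring every level to the receiver, then sum 10^(L/10).
pump: 85 − 20·log₁₀(13.6/1.3) = 85 − 20.39 = 64.61 dB(A).
packaged HVAC unit: 86 − 20·log₁₀(26.5/4.4) = 86 − 15.60 = 70.40 dB(A).
Σ 10^(L/10) = 1.386e+07 → L_total = 10·log₁₀(1.386e+07) = 71.42 dB(A).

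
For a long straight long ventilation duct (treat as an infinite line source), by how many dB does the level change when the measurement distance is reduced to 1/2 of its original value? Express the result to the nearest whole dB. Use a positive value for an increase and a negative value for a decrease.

+3 dB

A line source loses 3 dB per doubling of distance; generally ΔL = −10·log₁₀(r₂/r₁).
ΔL = −10·log₁₀(0.5) = +3.01 dB.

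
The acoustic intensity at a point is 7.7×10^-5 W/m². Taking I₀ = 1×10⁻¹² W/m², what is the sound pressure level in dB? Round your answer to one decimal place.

78.9 dB

Dividing by I₀ shifts the exponent by 12: I/I₀ = 7.7×10^7.
L = 10·(0.8865 + 7) = 78.86 dB.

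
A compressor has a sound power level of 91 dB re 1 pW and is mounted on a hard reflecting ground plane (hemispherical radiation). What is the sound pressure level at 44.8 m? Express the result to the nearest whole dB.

The power spreads over a hemisphere of area 2π·r², so L_p = L_w − 10·log₁₀(2π·r²).
2π·r² = 1.261e+04 m², 10·log₁₀ of that is 41.007 dB.
L_p = 91 − 41.007 = 49.99 dB.

50 dB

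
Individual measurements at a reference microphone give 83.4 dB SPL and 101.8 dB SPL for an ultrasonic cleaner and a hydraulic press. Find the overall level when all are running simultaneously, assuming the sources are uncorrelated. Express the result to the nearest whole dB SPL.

102 dB SPL

For uncorrelated sources the intensities add, so convert each level to linear form, sum, and take 10·log₁₀ of the total.
Σ 10^(L/10) = 10^(83.4/10) + 10^(101.8/10) = 1.535e+10.
L_total = 10·log₁₀(1.535e+10) = 101.86 dB SPL.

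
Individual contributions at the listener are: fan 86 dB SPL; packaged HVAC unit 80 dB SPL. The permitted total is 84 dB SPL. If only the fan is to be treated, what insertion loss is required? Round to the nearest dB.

Fixed contribution from the other source: Σ 10^(L/10) = 10^(80/10) = 1.000e+08 (80.00 dB SPL).
The limit corresponds to 10^(84/10) = 2.512e+08; subtracting the fixed part leaves 1.512e+08 for the fan, i.e. 81.80 dB SPL.
Required insertion loss = 86 − 81.80 = 4.20 dB.

4 dB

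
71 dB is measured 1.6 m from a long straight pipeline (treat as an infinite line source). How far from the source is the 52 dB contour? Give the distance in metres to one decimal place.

The 19.0 dB drop corresponds to a distance ratio of 10^(19.0/10) for a line source.
r₂ = 1.6·10^((71−52)/10) = 1.6·10^(19.0/10) = 127.09 m.

127.1 m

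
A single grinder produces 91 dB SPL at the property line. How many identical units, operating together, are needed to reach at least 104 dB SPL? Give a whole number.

20

N identical sources give L₁ + 10·log₁₀ N, so require 10·log₁₀ N ≥ 104 − 91 = 13.0 dB.
N ≥ 10^(13.0/10) = 19.953, so N = 20.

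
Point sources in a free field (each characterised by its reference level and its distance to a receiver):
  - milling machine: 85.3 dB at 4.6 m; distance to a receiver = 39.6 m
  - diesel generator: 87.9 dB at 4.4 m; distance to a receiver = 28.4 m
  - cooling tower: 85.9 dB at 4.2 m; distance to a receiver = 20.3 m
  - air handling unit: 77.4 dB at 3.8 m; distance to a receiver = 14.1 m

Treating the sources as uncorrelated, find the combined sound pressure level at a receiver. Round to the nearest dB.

76 dB

Propagate each source to the receiver with L = L_ref − 20·log₁₀(r/r_ref), then add intensities.
milling machine: 85.3 − 20·log₁₀(39.6/4.6) = 85.3 − 18.70 = 66.60 dB.
diesel generator: 87.9 − 20·log₁₀(28.4/4.4) = 87.9 − 16.20 = 71.70 dB.
cooling tower: 85.9 − 20·log₁₀(20.3/4.2) = 85.9 − 13.68 = 72.22 dB.
air handling unit: 77.4 − 20·log₁₀(14.1/3.8) = 77.4 − 11.39 = 66.01 dB.
Σ 10^(L/10) = 4.002e+07 → L_total = 10·log₁₀(4.002e+07) = 76.02 dB.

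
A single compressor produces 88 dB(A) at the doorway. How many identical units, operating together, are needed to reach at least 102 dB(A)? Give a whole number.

26

N identical sources give L₁ + 10·log₁₀ N, so require 10·log₁₀ N ≥ 102 − 88 = 14.0 dB.
N ≥ 10^(14.0/10) = 25.119, so N = 26.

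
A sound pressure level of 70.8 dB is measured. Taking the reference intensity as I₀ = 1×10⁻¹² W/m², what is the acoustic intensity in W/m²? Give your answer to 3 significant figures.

1.20e-05 W/m²

L = 10·log₁₀(I/I₀) ⇒ I = I₀·10^(L/10) = 10⁻¹² × 10^7.08.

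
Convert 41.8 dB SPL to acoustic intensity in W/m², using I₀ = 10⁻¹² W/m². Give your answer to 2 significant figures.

L = 10·log₁₀(I/I₀) ⇒ I = I₀·10^(L/10) = 10⁻¹² × 10^4.18.

1.5e-08 W/m²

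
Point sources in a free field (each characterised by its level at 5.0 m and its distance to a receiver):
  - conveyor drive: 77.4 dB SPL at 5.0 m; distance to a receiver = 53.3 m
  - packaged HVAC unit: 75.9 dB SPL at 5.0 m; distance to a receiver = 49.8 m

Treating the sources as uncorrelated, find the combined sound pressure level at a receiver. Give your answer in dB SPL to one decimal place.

59.4 dB SPL

Propagate each source to the receiver with L = L_ref − 20·log₁₀(r/r_ref), then add intensities.
conveyor drive: 77.4 − 20·log₁₀(53.3/5.0) = 77.4 − 20.56 = 56.84 dB SPL.
packaged HVAC unit: 75.9 − 20·log₁₀(49.8/5.0) = 75.9 − 19.97 = 55.93 dB SPL.
Σ 10^(L/10) = 8.758e+05 → L_total = 10·log₁₀(8.758e+05) = 59.42 dB SPL.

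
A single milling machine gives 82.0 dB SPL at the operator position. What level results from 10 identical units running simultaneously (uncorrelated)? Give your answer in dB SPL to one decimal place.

92.0 dB SPL

N identical incoherent sources raise the level by 10·log₁₀ N.
L_total = 82.0 + 10·log₁₀(10) = 82.0 + 10.000 = 92.00 dB SPL.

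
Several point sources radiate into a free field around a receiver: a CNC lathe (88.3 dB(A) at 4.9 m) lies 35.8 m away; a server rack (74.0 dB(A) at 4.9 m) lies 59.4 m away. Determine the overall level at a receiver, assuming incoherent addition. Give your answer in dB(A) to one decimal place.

First find each source's level at the receiver (point-source: −20·log₁₀(r/r_ref)), then combine on an intensity basis.
CNC lathe: 88.3 − 20·log₁₀(35.8/4.9) = 88.3 − 17.27 = 71.03 dB(A).
server rack: 74.0 − 20·log₁₀(59.4/4.9) = 74.0 − 21.67 = 52.33 dB(A).
Σ 10^(L/10) = 1.284e+07 → L_total = 10·log₁₀(1.284e+07) = 71.08 dB(A).

71.1 dB(A)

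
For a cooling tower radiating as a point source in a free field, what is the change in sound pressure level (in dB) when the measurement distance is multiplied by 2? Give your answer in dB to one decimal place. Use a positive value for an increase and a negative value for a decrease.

-6.0 dB

Point-source spreading: ΔL = −20·log₁₀(r₂/r₁).
ΔL = −20·log₁₀(2) = -6.02 dB.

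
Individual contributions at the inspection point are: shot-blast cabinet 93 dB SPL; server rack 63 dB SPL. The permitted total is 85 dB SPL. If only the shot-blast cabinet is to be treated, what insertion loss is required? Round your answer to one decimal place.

8.0 dB

Fixed contribution from the other source: Σ 10^(L/10) = 10^(63/10) = 1.995e+06 (63.00 dB SPL).
The limit corresponds to 10^(85/10) = 3.162e+08; subtracting the fixed part leaves 3.142e+08 for the shot-blast cabinet, i.e. 84.97 dB SPL.
Required insertion loss = 93 − 84.97 = 8.03 dB.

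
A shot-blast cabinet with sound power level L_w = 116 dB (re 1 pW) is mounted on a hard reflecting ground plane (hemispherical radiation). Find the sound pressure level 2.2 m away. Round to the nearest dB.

101 dB

Free-field hemispherical radiation: L_p = L_w − 10·log₁₀(2π·r²), r = 2.2 m.
2π·r² = 30.41 m², 10·log₁₀ of that is 14.830 dB.
L_p = 116 − 14.830 = 101.17 dB.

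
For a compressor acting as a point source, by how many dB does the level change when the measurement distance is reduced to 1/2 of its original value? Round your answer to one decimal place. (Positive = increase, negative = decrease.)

+6.0 dB

Point-source spreading: ΔL = −20·log₁₀(r₂/r₁).
ΔL = −20·log₁₀(0.5) = +6.02 dB.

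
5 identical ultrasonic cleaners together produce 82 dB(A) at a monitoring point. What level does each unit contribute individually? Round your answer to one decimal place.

Dividing the total intensity by 5 lowers the level by 10·log₁₀ 5 = 6.990 dB: L₁ = 82 − 6.990.

75.0 dB(A)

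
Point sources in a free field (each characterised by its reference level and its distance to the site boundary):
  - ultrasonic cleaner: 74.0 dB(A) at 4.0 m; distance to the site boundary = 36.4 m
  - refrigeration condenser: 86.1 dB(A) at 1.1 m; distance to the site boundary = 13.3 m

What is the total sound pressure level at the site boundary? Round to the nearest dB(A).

First find each source's level at the receiver (point-source: −20·log₁₀(r/r_ref)), then combine on an intensity basis.
ultrasonic cleaner: 74.0 − 20·log₁₀(36.4/4.0) = 74.0 − 19.18 = 54.82 dB(A).
refrigeration condenser: 86.1 − 20·log₁₀(13.3/1.1) = 86.1 − 21.65 = 64.45 dB(A).
Σ 10^(L/10) = 3.090e+06 → L_total = 10·log₁₀(3.090e+06) = 64.90 dB(A).

65 dB(A)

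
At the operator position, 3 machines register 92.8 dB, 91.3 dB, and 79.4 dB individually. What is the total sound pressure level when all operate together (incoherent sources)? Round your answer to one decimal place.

For uncorrelated sources the intensities add, so convert each level to linear form, sum, and take 10·log₁₀ of the total.
Σ 10^(L/10) = 10^(92.8/10) + 10^(91.3/10) + 10^(79.4/10) = 3.342e+09.
L_total = 10·log₁₀(3.342e+09) = 95.24 dB.

95.2 dB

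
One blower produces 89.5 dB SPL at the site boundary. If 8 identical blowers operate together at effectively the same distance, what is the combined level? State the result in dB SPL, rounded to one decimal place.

L_total = L₁ + 10·log₁₀ N for N identical incoherent sources.
L_total = 89.5 + 10·log₁₀(8) = 89.5 + 9.031 = 98.53 dB SPL.

98.5 dB SPL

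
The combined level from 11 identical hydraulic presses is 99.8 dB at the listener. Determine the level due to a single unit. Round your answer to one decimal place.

89.4 dB

For N identical incoherent sources L_total = L₁ + 10·log₁₀ N, so L₁ = 99.8 − 10·log₁₀(11) = 99.8 − 10.414.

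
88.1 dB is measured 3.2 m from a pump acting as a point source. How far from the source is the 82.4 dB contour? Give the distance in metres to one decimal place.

Point-source spreading drops the level by 20·log₁₀(r₂/r₁); inverting, r₂/r₁ = 10^(ΔL/20).
r₂ = 3.2·10^((88.1−82.4)/20) = 3.2·10^(5.7/20) = 6.17 m.

6.2 m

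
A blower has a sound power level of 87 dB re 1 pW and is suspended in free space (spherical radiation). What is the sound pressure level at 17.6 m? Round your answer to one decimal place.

The power spreads over a sphere of area 4π·r², so L_p = L_w − 10·log₁₀(4π·r²).
4π·r² = 3893 m², 10·log₁₀ of that is 35.902 dB.
L_p = 87 − 35.902 = 51.10 dB.

51.1 dB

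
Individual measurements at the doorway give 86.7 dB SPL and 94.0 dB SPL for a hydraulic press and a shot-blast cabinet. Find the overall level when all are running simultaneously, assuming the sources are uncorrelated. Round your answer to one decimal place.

Incoherent sources combine by intensity addition: L_total = 10·log₁₀(Σ 10^(L_i/10)).
Σ 10^(L/10) = 10^(86.7/10) + 10^(94.0/10) = 2.980e+09.
L_total = 10·log₁₀(2.980e+09) = 94.74 dB SPL.

94.7 dB SPL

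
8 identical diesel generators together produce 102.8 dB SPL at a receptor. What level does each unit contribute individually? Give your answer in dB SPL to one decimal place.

93.8 dB SPL

8 equal contributions raise the level by 10·log₁₀ 8 = 9.031 dB, so each unit alone gives 102.8 − 9.031.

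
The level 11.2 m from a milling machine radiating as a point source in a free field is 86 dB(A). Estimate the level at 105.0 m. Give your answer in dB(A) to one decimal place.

66.6 dB(A)

For a point source, L₂ = L₁ − 20·log₁₀(r₂/r₁).
L₂ = 86 − 20·log₁₀(105.0/11.2) = 86 − 19.439 = 66.56 dB(A).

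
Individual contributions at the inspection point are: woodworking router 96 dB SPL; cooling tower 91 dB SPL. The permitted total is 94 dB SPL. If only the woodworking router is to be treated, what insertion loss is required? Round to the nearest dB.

Everything except the woodworking router sums to 10^(91/10) = 1.259e+09 in linear terms, 91.00 dB SPL.
The limit corresponds to 10^(94/10) = 2.512e+09; subtracting the fixed part leaves 1.253e+09 for the woodworking router, i.e. 90.98 dB SPL.
So the woodworking router must be reduced from 96 to 90.98 dB SPL: IL = 5.02 dB.

5 dB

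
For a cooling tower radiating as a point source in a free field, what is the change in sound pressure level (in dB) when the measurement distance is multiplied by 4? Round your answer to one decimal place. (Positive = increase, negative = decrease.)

With spherical spreading the level changes by −20·log₁₀(r₂/r₁).
ΔL = −20·log₁₀(4) = -12.04 dB.

-12.0 dB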